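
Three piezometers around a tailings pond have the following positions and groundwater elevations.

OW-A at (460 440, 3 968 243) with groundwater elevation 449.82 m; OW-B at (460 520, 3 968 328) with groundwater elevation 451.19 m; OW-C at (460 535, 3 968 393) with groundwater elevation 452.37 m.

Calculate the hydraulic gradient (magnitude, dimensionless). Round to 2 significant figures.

0.019

Taking OW-A as reference: OW-B−OW-A = (80, 85, +1.37); OW-C−OW-A = (95, 150, +2.55).
Solve a·Δx + b·Δy = Δh: det = 80·150 − 95·85 = 3925.
∂h/∂x = [(+1.37)·150 − (+2.55)·85] / 3925 = -0.002866
∂h/∂y = [80·(+2.55) − 95·(+1.37)] / 3925 = +0.01882
|∇h| = √(-0.002866² + 0.01882²) = 0.01904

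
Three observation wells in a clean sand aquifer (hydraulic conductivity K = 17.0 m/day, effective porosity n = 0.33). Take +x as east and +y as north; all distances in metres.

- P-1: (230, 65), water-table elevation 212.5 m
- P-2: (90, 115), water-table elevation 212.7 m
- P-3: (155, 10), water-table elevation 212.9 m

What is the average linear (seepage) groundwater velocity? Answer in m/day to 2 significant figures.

Taking P-1 as reference: P-2−P-1 = (-140, 50, +0.2); P-3−P-1 = (-75, -55, +0.4).
Solve a·Δx + b·Δy = Δh: det = (-140)·(-55) − (-75)·50 = 11450.
∂h/∂x = [(+0.2)·(-55) − (+0.4)·50] / 11450 = -0.002707
∂h/∂y = [(-140)·(+0.4) − (-75)·(+0.2)] / 11450 = -0.003581
|∇h| = √(-0.002707² + -0.003581²) = 0.004489
Seepage velocity v = K·i/n = 17.0 × 0.004489 / 0.33 = 0.2313 m/day.

0.23 m/day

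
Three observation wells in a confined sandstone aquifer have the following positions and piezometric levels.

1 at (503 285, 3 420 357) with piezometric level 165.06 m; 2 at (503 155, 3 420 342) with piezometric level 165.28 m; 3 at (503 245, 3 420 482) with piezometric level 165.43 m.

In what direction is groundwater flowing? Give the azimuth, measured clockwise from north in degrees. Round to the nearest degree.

With h = a·x + b·y + c and 1 as origin, the differences give:
  (-130)·a + (-15)·b = +0.22
  (-40)·a + 125·b = +0.37
Eliminate b (×125 and ×(-15), subtract): -16850·a = 33.050 → a = ∂h/∂x = -0.001961
Back-substitute: b = ∂h/∂y = +0.002332.
Flow direction (−∇h) has components (+0.001961 E, -0.002332 N).
Azimuth = atan2(E, N) = atan2(+0.001961, -0.002332) = 139.9° ≈ 140°.

140°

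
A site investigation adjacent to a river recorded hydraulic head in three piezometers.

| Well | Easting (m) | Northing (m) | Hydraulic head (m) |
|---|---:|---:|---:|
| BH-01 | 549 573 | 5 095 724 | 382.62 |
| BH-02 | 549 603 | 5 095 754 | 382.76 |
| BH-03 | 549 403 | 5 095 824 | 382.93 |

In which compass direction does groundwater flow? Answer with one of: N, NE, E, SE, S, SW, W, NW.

Three-point gradient (reference BH-01): Δ to BH-02 = (30, 30, +0.14), Δ to BH-03 = (-170, 100, +0.31).
∂h/∂x = +0.0005802, ∂h/∂y = +0.004086 (det = 8100).
Flow = −∇h = (-0.0005802 east, -0.004086 north), which points south.

S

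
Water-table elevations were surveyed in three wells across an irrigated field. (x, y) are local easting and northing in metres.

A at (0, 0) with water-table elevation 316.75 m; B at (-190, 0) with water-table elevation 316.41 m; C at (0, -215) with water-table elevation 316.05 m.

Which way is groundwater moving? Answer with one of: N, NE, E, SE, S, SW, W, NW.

SW

∂h/∂x = (316.41 − 316.75) / (-190 − 0) = +0.001789
∂h/∂y = (316.05 − 316.75) / (-215 − 0) = +0.003256
Flow = −∇h = (-0.001789 east, -0.003256 north), which points southwest.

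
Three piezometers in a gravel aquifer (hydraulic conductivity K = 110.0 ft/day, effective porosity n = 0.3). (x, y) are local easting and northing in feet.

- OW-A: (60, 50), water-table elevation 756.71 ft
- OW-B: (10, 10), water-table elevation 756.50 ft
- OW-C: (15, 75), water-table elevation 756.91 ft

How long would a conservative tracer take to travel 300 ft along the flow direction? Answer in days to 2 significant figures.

Taking OW-A as reference: OW-B−OW-A = (-50, -40, -0.21); OW-C−OW-A = (-45, 25, +0.20).
Solve a·Δx + b·Δy = Δh: det = (-50)·25 − (-45)·(-40) = -3050.
∂h/∂x = [(-0.21)·25 − (+0.20)·(-40)] / -3050 = -0.0009016
∂h/∂y = [(-50)·(+0.20) − (-45)·(-0.21)] / -3050 = +0.006377
|∇h| = √(-0.0009016² + 0.006377²) = 0.00644
Seepage velocity v = K·i/n = 110.0 × 0.00644 / 0.3 = 2.361 ft/day.
t = 300 / 2.361 = 127.1 days.

130 days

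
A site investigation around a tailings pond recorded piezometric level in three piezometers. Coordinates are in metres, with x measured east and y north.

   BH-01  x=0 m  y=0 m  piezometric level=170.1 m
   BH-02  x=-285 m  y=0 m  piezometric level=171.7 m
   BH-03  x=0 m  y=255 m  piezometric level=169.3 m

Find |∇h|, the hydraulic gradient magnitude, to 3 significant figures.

∂h/∂x = (171.7 − 170.1) / (-285 − 0) = -0.005614
∂h/∂y = (169.3 − 170.1) / (255 − 0) = -0.003137
|∇h| = √(-0.005614² + -0.003137²) = 0.006431

0.00643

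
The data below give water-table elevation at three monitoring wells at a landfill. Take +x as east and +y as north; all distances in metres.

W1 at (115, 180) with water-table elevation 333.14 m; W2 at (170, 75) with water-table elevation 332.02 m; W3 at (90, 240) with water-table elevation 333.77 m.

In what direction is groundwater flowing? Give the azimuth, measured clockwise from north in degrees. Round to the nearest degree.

Differences from W1: to W2 (Δx, Δy, Δh) = (55, -105, -1.12); to W3 = (-25, 60, +0.63).
Solve a·Δx + b·Δy = Δh: det = 55·60 − (-25)·(-105) = 675.
∂h/∂x = [(-1.12)·60 − (+0.63)·(-105)] / 675 = -0.001556
∂h/∂y = [55·(+0.63) − (-25)·(-1.12)] / 675 = +0.009852
Flow direction (−∇h) has components (+0.001556 E, -0.009852 N).
Azimuth = atan2(E, N) = atan2(+0.001556, -0.009852) = 171.0° ≈ 171°.

171°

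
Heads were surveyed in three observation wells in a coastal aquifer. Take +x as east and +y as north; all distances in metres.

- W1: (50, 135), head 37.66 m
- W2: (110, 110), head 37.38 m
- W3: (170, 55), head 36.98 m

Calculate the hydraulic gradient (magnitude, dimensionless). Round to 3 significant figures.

0.00500

With h = a·x + b·y + c and W1 as origin, the differences give:
  60·a + (-25)·b = -0.28
  120·a + (-80)·b = -0.68
Eliminate b (×(-80) and ×(-25), subtract): -1800·a = 5.400 → a = ∂h/∂x = -0.003000
Back-substitute: b = ∂h/∂y = +0.004000.
|∇h| = √(-0.003000² + 0.004000²) = 0.005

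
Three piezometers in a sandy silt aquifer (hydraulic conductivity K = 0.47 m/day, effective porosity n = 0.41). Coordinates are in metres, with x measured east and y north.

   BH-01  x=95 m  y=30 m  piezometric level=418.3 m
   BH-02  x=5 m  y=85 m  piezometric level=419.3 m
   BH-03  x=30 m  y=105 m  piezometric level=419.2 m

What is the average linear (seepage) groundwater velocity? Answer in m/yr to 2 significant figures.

Taking BH-01 as reference: BH-02−BH-01 = (-90, 55, +1.0); BH-03−BH-01 = (-65, 75, +0.9).
Solve a·Δx + b·Δy = Δh: det = (-90)·75 − (-65)·55 = -3175.
∂h/∂x = [(+1.0)·75 − (+0.9)·55] / -3175 = -0.008031
∂h/∂y = [(-90)·(+0.9) − (-65)·(+1.0)] / -3175 = +0.005039
|∇h| = √(-0.008031² + 0.005039²) = 0.009481
Seepage velocity v = K·i/n = 0.47 × 0.009481 / 0.41 = 0.01087 m/day = 3.97 m/yr.

4.0 m/yr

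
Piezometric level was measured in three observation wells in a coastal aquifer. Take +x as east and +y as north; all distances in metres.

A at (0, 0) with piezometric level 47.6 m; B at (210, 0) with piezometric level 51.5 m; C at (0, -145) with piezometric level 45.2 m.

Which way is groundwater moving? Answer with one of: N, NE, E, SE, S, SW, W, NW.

SW

∂h/∂x = (51.5 − 47.6) / (210 − 0) = +0.01857
∂h/∂y = (45.2 − 47.6) / (-145 − 0) = +0.01655
Flow = −∇h = (-0.01857 east, -0.01655 north), which points southwest.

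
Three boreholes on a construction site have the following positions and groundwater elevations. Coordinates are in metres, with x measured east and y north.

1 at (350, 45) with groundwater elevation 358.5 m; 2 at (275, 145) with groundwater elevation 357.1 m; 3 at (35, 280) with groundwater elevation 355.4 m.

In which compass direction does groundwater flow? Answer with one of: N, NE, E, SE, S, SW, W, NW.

N

With h = a·x + b·y + c and 1 as origin, the differences give:
  (-75)·a + 100·b = -1.4
  (-315)·a + 235·b = -3.1
Eliminate b (×235 and ×100, subtract): 13875·a = -19.00 → a = ∂h/∂x = -0.001369
Back-substitute: b = ∂h/∂y = -0.01503.
Flow = −∇h = (+0.001369 east, +0.01503 north), which points north.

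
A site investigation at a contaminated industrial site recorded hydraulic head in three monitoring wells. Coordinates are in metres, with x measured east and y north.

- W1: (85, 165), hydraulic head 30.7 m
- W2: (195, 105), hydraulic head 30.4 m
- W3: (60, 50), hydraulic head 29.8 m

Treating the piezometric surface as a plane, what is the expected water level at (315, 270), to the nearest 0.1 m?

31.8 m

Taking W1 as reference: W2−W1 = (110, -60, -0.3); W3−W1 = (-25, -115, -0.9).
Solve a·Δx + b·Δy = Δh: det = 110·(-115) − (-25)·(-60) = -14150.
∂h/∂x = [(-0.3)·(-115) − (-0.9)·(-60)] / -14150 = +0.001378
∂h/∂y = [110·(-0.9) − (-25)·(-0.3)] / -14150 = +0.007527
h(315, 270) = 30.7 + (+0.001378)·(230) + (+0.007527)·(105) = 30.7 +0.317 +0.790 = 31.807 m.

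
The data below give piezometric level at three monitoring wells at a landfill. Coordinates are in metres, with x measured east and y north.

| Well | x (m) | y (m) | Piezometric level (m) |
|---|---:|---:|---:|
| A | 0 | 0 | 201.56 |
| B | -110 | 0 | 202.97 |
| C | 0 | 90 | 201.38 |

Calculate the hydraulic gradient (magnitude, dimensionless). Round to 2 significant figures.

∂h/∂x = (202.97 − 201.56) / (-110 − 0) = -0.01282
∂h/∂y = (201.38 − 201.56) / (90 − 0) = -0.002000
|∇h| = √(-0.01282² + -0.002000²) = 0.01298

0.013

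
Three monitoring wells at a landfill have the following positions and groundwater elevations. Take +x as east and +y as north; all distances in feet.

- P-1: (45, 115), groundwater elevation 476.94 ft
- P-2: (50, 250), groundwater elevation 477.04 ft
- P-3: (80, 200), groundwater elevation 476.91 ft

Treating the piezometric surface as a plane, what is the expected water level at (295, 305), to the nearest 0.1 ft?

Differences from P-1: to P-2 (Δx, Δy, Δh) = (5, 135, +0.10); to P-3 = (35, 85, -0.03).
Solve a·Δx + b·Δy = Δh: det = 5·85 − 35·135 = -4300.
∂h/∂x = [(+0.10)·85 − (-0.03)·135] / -4300 = -0.002919
∂h/∂y = [5·(-0.03) − 35·(+0.10)] / -4300 = +0.0008488
h(295, 305) = 476.94 + (-0.002919)·(250) + (+0.0008488)·(190) = 476.94 -0.730 +0.161 = 476.372 ft.

476.4 ft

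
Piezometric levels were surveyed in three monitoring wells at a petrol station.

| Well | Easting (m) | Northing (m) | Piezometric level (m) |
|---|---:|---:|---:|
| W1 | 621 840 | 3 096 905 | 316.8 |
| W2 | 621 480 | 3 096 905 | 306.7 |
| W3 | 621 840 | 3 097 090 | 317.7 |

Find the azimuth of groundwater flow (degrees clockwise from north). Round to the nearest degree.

∂h/∂x = (306.7 − 316.8) / (621480 − 621840) = +0.02806
∂h/∂y = (317.7 − 316.8) / (3097090 − 3096905) = +0.004865
Flow direction (−∇h) has components (-0.02806 E, -0.004865 N).
Azimuth = atan2(E, N) = atan2(-0.02806, -0.004865) = 260.2° ≈ 260°.

260°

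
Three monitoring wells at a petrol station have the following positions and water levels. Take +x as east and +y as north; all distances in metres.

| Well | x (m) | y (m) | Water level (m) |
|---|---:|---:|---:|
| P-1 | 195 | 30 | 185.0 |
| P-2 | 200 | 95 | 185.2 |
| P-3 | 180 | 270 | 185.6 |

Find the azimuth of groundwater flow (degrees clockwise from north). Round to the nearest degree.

Differences from P-1: to P-2 (Δx, Δy, Δh) = (5, 65, +0.2); to P-3 = (-15, 240, +0.6).
Determinant of the coordinate differences = 5·240 − (-15)·65 = 2175.
∂h/∂x = [(+0.2)·240 − (+0.6)·65] / 2175 = +0.004138
∂h/∂y = [5·(+0.6) − (-15)·(+0.2)] / 2175 = +0.002759
Flow direction (−∇h) has components (-0.004138 E, -0.002759 N).
Azimuth = atan2(E, N) = atan2(-0.004138, -0.002759) = 236.3° ≈ 236°.

236°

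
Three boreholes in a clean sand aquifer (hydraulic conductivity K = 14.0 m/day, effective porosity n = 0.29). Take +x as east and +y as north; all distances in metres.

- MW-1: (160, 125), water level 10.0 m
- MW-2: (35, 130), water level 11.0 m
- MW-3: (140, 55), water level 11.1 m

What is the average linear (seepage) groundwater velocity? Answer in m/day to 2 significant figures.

0.76 m/day

Differences from MW-1: to MW-2 (Δx, Δy, Δh) = (-125, 5, +1.0); to MW-3 = (-20, -70, +1.1).
Solve a·Δx + b·Δy = Δh: det = (-125)·(-70) − (-20)·5 = 8850.
∂h/∂x = [(+1.0)·(-70) − (+1.1)·5] / 8850 = -0.008531
∂h/∂y = [(-125)·(+1.1) − (-20)·(+1.0)] / 8850 = -0.01328
|∇h| = √(-0.008531² + -0.01328²) = 0.01578
Seepage velocity v = K·i/n = 14.0 × 0.01578 / 0.29 = 0.7618 m/day.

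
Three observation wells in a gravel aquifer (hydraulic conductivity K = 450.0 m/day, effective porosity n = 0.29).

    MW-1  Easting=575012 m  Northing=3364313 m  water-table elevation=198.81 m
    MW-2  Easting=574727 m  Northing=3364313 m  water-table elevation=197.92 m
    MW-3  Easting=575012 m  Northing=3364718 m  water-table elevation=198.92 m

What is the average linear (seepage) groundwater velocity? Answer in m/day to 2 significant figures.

∂h/∂x = (197.92 − 198.81) / (574727 − 575012) = +0.003123
∂h/∂y = (198.92 − 198.81) / (3364718 − 3364313) = +0.0002716
|∇h| = √(0.003123² + 0.0002716²) = 0.003135
Seepage velocity v = K·i/n = 450.0 × 0.003135 / 0.29 = 4.865 m/day.

4.9 m/day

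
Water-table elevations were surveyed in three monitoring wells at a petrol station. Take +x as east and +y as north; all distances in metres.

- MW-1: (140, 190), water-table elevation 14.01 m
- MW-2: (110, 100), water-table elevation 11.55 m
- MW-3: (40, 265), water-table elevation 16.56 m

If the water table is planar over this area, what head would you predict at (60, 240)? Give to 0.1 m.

Taking MW-1 as reference: MW-2−MW-1 = (-30, -90, -2.46); MW-3−MW-1 = (-100, 75, +2.55).
Determinant of the coordinate differences = (-30)·75 − (-100)·(-90) = -11250.
∂h/∂x = [(-2.46)·75 − (+2.55)·(-90)] / -11250 = -0.004000
∂h/∂y = [(-30)·(+2.55) − (-100)·(-2.46)] / -11250 = +0.02867
h(60, 240) = 14.01 + (-0.004000)·(-80) + (+0.02867)·(50) = 14.01 +0.320 +1.433 = 15.763 m.

15.8 m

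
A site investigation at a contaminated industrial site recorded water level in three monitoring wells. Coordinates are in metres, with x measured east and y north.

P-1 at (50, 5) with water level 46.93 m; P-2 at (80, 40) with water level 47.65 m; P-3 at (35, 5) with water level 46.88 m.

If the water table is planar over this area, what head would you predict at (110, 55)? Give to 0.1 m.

Differences from P-1: to P-2 (Δx, Δy, Δh) = (30, 35, +0.72); to P-3 = (-15, 0, -0.05).
Solve a·Δx + b·Δy = Δh: det = 30·0 − (-15)·35 = 525.
∂h/∂x = [(+0.72)·0 − (-0.05)·35] / 525 = +0.003333
∂h/∂y = [30·(-0.05) − (-15)·(+0.72)] / 525 = +0.01771
h(110, 55) = 46.93 + (+0.003333)·(60) + (+0.01771)·(50) = 46.93 +0.200 +0.886 = 48.016 m.

48.0 m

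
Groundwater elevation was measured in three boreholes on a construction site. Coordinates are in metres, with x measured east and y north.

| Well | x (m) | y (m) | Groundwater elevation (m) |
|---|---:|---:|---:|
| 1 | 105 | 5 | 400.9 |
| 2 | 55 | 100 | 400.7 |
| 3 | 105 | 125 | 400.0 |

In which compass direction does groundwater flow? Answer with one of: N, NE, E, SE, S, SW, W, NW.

Taking 1 as reference: 2−1 = (-50, 95, -0.2); 3−1 = (0, 120, -0.9).
Solve a·Δx + b·Δy = Δh: det = (-50)·120 − 0·95 = -6000.
∂h/∂x = [(-0.2)·120 − (-0.9)·95] / -6000 = -0.01025
∂h/∂y = [(-50)·(-0.9) − 0·(-0.2)] / -6000 = -0.007500
Flow = −∇h = (+0.01025 east, +0.007500 north), which points northeast.

NE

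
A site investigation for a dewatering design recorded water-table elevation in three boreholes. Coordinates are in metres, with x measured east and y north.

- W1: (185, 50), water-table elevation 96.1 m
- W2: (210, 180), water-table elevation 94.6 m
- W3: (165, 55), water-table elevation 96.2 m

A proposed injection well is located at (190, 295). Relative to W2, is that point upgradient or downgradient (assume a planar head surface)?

downgradient

With h = a·x + b·y + c and W1 as origin, the differences give:
  25·a + 130·b = -1.5
  (-20)·a + 5·b = +0.1
Eliminate b (×5 and ×130, subtract): 2725·a = -20.50 → a = ∂h/∂x = -0.007523
Back-substitute: b = ∂h/∂y = -0.01009.
Head at (190, 295) = 96.1 + (-0.007523)·(5) + (-0.01009)·(245) = 93.59 m.
That is lower than the 94.6 m at W2, so the point is downgradient.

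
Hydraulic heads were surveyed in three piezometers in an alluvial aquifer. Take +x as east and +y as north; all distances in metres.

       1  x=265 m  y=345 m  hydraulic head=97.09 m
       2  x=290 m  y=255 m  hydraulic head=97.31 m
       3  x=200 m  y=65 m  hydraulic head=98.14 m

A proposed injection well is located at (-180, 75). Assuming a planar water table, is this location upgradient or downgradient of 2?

Three-point gradient (reference 1): Δ to 2 = (25, -90, +0.22), Δ to 3 = (-65, -280, +1.05).
∂h/∂x = -0.002560, ∂h/∂y = -0.003156 (det = -12850).
Head at (-180, 75) = 97.09 + (-0.002560)·(-445) + (-0.003156)·(-270) = 99.08 m.
That is higher than the 97.31 m at 2, so the point is upgradient.

upgradient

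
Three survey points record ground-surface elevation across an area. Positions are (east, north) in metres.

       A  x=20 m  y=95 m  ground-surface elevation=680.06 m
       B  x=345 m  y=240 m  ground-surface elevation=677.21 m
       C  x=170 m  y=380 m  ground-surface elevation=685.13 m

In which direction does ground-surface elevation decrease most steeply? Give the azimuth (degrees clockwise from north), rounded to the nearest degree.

Three-point gradient (reference A): Δ to B = (325, 145, -2.85), Δ to C = (150, 285, +5.07).
∂z/∂x = -0.02183, ∂z/∂y = +0.02928 (det = 70875).
Steepest decrease is along −∇f: components (+0.02183 E, -0.02928 N).
Azimuth = atan2(+0.02183, -0.02928) = 143.3° ≈ 143°.

143°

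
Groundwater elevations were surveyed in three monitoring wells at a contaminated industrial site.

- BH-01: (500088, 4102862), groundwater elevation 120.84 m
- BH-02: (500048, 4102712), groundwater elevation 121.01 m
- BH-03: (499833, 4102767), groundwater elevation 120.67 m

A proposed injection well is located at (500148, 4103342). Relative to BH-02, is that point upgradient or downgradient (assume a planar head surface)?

downgradient

Differences from BH-01: to BH-02 (Δx, Δy, Δh) = (-40, -150, +0.17); to BH-03 = (-255, -95, -0.17).
Solve a·Δx + b·Δy = Δh: det = (-40)·(-95) − (-255)·(-150) = -34450.
∂h/∂x = [(+0.17)·(-95) − (-0.17)·(-150)] / -34450 = +0.001209
∂h/∂y = [(-40)·(-0.17) − (-255)·(+0.17)] / -34450 = -0.001456
Head at (500148, 4103342) = 120.84 + (+0.001209)·(60) + (-0.001456)·(480) = 120.21 m.
That is lower than the 121.01 m at BH-02, so the point is downgradient.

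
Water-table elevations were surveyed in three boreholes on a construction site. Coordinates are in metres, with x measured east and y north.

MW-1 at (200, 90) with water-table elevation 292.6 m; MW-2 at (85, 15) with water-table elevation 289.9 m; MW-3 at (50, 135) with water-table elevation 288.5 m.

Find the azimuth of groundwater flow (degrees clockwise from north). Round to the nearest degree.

279°

Differences from MW-1: to MW-2 (Δx, Δy, Δh) = (-115, -75, -2.7); to MW-3 = (-150, 45, -4.1).
Solve a·Δx + b·Δy = Δh: det = (-115)·45 − (-150)·(-75) = -16425.
∂h/∂x = [(-2.7)·45 − (-4.1)·(-75)] / -16425 = +0.02612
∂h/∂y = [(-115)·(-4.1) − (-150)·(-2.7)] / -16425 = -0.004049
Flow direction (−∇h) has components (-0.02612 E, +0.004049 N).
Azimuth = atan2(E, N) = atan2(-0.02612, +0.004049) = 278.8° ≈ 279°.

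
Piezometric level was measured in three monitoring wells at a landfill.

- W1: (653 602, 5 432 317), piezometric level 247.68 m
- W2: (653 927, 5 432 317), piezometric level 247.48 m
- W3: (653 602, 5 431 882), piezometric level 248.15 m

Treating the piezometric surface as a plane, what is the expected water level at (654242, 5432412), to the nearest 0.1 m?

247.2 m

∂h/∂x = (247.48 − 247.68) / (653927 − 653602) = -0.0006154
∂h/∂y = (248.15 − 247.68) / (5431882 − 5432317) = -0.001080
h(654242, 5432412) = 247.68 + (-0.0006154)·(640) + (-0.001080)·(95) = 247.68 -0.394 -0.103 = 247.184 m.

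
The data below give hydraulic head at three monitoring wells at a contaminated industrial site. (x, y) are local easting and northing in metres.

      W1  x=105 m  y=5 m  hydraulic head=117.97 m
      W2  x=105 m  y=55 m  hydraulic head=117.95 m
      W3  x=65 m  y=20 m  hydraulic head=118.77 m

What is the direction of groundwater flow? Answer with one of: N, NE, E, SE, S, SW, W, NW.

With h = a·x + b·y + c and W1 as origin, the differences give:
  0·a + 50·b = -0.02
  (-40)·a + 15·b = +0.80
Eliminate b (×15 and ×50, subtract): 2000·a = -40.300 → a = ∂h/∂x = -0.02015
Back-substitute: b = ∂h/∂y = -0.0004000.
Flow = −∇h = (+0.02015 east, +0.0004000 north), which points east.

E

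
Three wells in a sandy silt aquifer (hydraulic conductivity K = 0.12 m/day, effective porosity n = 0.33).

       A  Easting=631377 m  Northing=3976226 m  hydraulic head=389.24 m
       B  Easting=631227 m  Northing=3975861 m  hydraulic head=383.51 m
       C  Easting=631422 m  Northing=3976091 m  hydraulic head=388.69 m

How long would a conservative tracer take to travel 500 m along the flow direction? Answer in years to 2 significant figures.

210 years

Taking A as reference: B−A = (-150, -365, -5.73); C−A = (45, -135, -0.55).
Solve a·Δx + b·Δy = Δh: det = (-150)·(-135) − 45·(-365) = 36675.
∂h/∂x = [(-5.73)·(-135) − (-0.55)·(-365)] / 36675 = +0.01562
∂h/∂y = [(-150)·(-0.55) − 45·(-5.73)] / 36675 = +0.009280
|∇h| = √(0.01562² + 0.009280²) = 0.01817
Seepage velocity v = K·i/n = 0.12 × 0.01817 / 0.33 = 0.006607 m/day.
t = 500 / 0.006607 = 7.568e+04 days = 207 years.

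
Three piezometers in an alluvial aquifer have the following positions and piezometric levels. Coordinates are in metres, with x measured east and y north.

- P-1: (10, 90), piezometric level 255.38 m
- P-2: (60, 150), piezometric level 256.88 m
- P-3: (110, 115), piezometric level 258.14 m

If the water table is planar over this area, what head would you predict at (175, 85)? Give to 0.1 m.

259.8 m

Taking P-1 as reference: P-2−P-1 = (50, 60, +1.50); P-3−P-1 = (100, 25, +2.76).
Solve a·Δx + b·Δy = Δh: det = 50·25 − 100·60 = -4750.
∂h/∂x = [(+1.50)·25 − (+2.76)·60] / -4750 = +0.02697
∂h/∂y = [50·(+2.76) − 100·(+1.50)] / -4750 = +0.002526
h(175, 85) = 255.38 + (+0.02697)·(165) + (+0.002526)·(-5) = 255.38 +4.450 -0.013 = 259.817 m.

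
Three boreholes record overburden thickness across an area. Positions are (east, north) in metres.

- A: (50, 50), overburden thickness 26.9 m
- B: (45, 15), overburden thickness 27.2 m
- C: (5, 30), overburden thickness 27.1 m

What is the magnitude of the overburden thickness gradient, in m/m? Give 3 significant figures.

0.00850 m/m

Taking A as reference: B−A = (-5, -35, +0.3); C−A = (-45, -20, +0.2).
Solve a·Δx + b·Δy = Δd: det = (-5)·(-20) − (-45)·(-35) = -1475.
∂d/∂x = [(+0.3)·(-20) − (+0.2)·(-35)] / -1475 = -0.0006780
∂d/∂y = [(-5)·(+0.2) − (-45)·(+0.3)] / -1475 = -0.008475
|∇f| = √(-0.0006780² + -0.008475²) = 0.008502 m/m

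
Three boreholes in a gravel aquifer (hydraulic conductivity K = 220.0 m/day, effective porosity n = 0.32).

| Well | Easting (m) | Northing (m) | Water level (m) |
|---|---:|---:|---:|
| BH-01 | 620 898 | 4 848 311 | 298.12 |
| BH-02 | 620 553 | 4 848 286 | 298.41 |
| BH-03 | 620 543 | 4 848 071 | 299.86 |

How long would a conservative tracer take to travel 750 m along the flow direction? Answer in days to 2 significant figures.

Three-point gradient (reference BH-01): Δ to BH-02 = (-345, -25, +0.29), Δ to BH-03 = (-355, -240, +1.74).
∂h/∂x = -0.0003531, ∂h/∂y = -0.006728 (det = 73925).
|∇h| = √(-0.0003531² + -0.006728²) = 0.006737
Seepage velocity v = K·i/n = 220.0 × 0.006737 / 0.32 = 4.632 m/day.
t = 750 / 4.632 = 161.9 days.

160 days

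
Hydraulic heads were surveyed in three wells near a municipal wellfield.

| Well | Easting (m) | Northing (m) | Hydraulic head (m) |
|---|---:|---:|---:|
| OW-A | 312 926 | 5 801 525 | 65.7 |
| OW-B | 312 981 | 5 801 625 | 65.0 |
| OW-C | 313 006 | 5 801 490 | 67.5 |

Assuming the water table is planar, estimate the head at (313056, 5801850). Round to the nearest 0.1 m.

62.7 m

Differences from OW-A: to OW-B (Δx, Δy, Δh) = (55, 100, -0.7); to OW-C = (80, -35, +1.8).
Solve a·Δx + b·Δy = Δh: det = 55·(-35) − 80·100 = -9925.
∂h/∂x = [(-0.7)·(-35) − (+1.8)·100] / -9925 = +0.01567
∂h/∂y = [55·(+1.8) − 80·(-0.7)] / -9925 = -0.01562
h(313056, 5801850) = 65.7 + (+0.01567)·(130) + (-0.01562)·(325) = 65.7 +2.037 -5.076 = 62.661 m.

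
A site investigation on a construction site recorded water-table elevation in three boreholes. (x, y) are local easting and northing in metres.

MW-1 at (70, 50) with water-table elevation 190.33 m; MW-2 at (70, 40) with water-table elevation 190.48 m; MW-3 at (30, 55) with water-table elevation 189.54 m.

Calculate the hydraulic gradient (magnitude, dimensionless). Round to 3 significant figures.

Taking MW-1 as reference: MW-2−MW-1 = (0, -10, +0.15); MW-3−MW-1 = (-40, 5, -0.79).
Determinant of the coordinate differences = 0·5 − (-40)·(-10) = -400.
∂h/∂x = [(+0.15)·5 − (-0.79)·(-10)] / -400 = +0.01788
∂h/∂y = [0·(-0.79) − (-40)·(+0.15)] / -400 = -0.01500
|∇h| = √(0.01788² + -0.01500²) = 0.02334

0.0233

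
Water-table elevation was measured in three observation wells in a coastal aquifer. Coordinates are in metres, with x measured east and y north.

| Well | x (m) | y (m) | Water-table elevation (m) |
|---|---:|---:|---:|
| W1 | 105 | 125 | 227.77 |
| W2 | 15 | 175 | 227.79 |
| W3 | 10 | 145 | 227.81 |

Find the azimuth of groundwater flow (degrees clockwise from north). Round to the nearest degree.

043°

Taking W1 as reference: W2−W1 = (-90, 50, +0.02); W3−W1 = (-95, 20, +0.04).
Determinant of the coordinate differences = (-90)·20 − (-95)·50 = 2950.
∂h/∂x = [(+0.02)·20 − (+0.04)·50] / 2950 = -0.0005424
∂h/∂y = [(-90)·(+0.04) − (-95)·(+0.02)] / 2950 = -0.0005763
Flow direction (−∇h) has components (+0.0005424 E, +0.0005763 N).
Azimuth = atan2(E, N) = atan2(+0.0005424, +0.0005763) = 43.3° ≈ 043°.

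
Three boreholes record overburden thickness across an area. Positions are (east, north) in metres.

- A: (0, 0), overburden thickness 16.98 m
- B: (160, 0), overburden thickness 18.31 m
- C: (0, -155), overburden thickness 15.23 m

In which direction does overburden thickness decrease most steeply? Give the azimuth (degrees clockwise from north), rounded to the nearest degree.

216°

∂d/∂x = (18.31 − 16.98) / (160 − 0) = +0.008312
∂d/∂y = (15.23 − 16.98) / (-155 − 0) = +0.01129
Steepest decrease is along −∇f: components (-0.008312 E, -0.01129 N).
Azimuth = atan2(-0.008312, -0.01129) = 216.4° ≈ 216°.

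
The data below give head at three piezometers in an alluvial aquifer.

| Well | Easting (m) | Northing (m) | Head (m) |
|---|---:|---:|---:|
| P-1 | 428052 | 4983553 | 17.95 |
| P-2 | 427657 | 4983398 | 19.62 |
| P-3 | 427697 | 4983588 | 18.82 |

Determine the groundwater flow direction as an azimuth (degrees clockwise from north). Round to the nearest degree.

038°

With h = a·x + b·y + c and P-1 as origin, the differences give:
  (-395)·a + (-155)·b = +1.67
  (-355)·a + 35·b = +0.87
Eliminate b (×35 and ×(-155), subtract): -68850·a = 193.300 → a = ∂h/∂x = -0.002808
Back-substitute: b = ∂h/∂y = -0.003619.
Flow direction (−∇h) has components (+0.002808 E, +0.003619 N).
Azimuth = atan2(E, N) = atan2(+0.002808, +0.003619) = 37.8° ≈ 038°.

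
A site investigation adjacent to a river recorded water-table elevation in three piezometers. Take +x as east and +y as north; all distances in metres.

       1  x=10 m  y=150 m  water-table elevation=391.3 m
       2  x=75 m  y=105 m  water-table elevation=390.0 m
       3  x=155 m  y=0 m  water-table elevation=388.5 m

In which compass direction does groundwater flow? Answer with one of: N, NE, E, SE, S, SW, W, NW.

E

Three-point gradient (reference 1): Δ to 2 = (65, -45, -1.3), Δ to 3 = (145, -150, -2.8).
∂h/∂x = -0.02140, ∂h/∂y = -0.002016 (det = -3225).
Flow = −∇h = (+0.02140 east, +0.002016 north), which points east.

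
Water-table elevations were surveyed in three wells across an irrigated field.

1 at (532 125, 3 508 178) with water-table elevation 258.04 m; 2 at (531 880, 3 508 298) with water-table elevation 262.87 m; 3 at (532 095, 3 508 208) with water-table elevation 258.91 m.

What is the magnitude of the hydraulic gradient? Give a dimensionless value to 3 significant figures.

Differences from 1: to 2 (Δx, Δy, Δh) = (-245, 120, +4.83); to 3 = (-30, 30, +0.87).
Solve a·Δx + b·Δy = Δh: det = (-245)·30 − (-30)·120 = -3750.
∂h/∂x = [(+4.83)·30 − (+0.87)·120] / -3750 = -0.01080
∂h/∂y = [(-245)·(+0.87) − (-30)·(+4.83)] / -3750 = +0.01820
|∇h| = √(-0.01080² + 0.01820²) = 0.02116

0.0212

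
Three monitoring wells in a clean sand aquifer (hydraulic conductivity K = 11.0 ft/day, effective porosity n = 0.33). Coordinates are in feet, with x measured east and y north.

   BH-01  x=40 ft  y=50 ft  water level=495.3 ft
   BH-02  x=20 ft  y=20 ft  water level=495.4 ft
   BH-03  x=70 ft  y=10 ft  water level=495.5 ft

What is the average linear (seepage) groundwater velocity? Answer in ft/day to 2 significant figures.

Three-point gradient (reference BH-01): Δ to BH-02 = (-20, -30, +0.1), Δ to BH-03 = (30, -40, +0.2).
∂h/∂x = +0.001176, ∂h/∂y = -0.004118 (det = 1700).
|∇h| = √(0.001176² + -0.004118²) = 0.004283
Seepage velocity v = K·i/n = 11.0 × 0.004283 / 0.33 = 0.1428 ft/day.

0.14 ft/day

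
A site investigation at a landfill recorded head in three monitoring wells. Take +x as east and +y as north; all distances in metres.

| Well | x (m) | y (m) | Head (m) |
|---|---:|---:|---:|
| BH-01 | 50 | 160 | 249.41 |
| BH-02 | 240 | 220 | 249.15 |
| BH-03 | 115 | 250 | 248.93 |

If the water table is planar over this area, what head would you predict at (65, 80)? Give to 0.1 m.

Differences from BH-01: to BH-02 (Δx, Δy, Δh) = (190, 60, -0.26); to BH-03 = (65, 90, -0.48).
Solve a·Δx + b·Δy = Δh: det = 190·90 − 65·60 = 13200.
∂h/∂x = [(-0.26)·90 − (-0.48)·60] / 13200 = +0.0004091
∂h/∂y = [190·(-0.48) − 65·(-0.26)] / 13200 = -0.005629
h(65, 80) = 249.41 + (+0.0004091)·(15) + (-0.005629)·(-80) = 249.41 +0.006 +0.450 = 249.866 m.

249.9 m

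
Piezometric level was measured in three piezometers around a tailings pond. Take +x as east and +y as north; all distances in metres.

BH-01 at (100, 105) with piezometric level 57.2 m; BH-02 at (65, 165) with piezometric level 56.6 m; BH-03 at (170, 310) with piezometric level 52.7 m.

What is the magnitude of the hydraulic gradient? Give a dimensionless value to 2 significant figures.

Three-point gradient (reference BH-01): Δ to BH-02 = (-35, 60, -0.6), Δ to BH-03 = (70, 205, -4.5).
∂h/∂x = -0.01292, ∂h/∂y = -0.01754 (det = -11375).
|∇h| = √(-0.01292² + -0.01754²) = 0.02178

0.022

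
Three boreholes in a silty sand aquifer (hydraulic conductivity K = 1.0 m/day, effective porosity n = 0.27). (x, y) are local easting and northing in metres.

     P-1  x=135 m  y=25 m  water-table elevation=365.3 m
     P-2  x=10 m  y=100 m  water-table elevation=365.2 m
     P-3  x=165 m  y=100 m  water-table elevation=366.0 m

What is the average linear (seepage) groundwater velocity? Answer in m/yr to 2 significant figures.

Differences from P-1: to P-2 (Δx, Δy, Δh) = (-125, 75, -0.1); to P-3 = (30, 75, +0.7).
Solve a·Δx + b·Δy = Δh: det = (-125)·75 − 30·75 = -11625.
∂h/∂x = [(-0.1)·75 − (+0.7)·75] / -11625 = +0.005161
∂h/∂y = [(-125)·(+0.7) − 30·(-0.1)] / -11625 = +0.007269
|∇h| = √(0.005161² + 0.007269²) = 0.008915
Seepage velocity v = K·i/n = 1.0 × 0.008915 / 0.27 = 0.03302 m/day = 12.06 m/yr.

12 m/yr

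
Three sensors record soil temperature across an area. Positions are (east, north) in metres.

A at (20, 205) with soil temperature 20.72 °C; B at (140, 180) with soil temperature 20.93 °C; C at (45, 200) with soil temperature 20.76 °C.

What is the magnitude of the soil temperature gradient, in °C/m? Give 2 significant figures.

0.018 °C/m

Differences from A: to B (Δx, Δy, Δh) = (120, -25, +0.21); to C = (25, -5, +0.04).
Determinant of the coordinate differences = 120·(-5) − 25·(-25) = 25.
∂T/∂x = [(+0.21)·(-5) − (+0.04)·(-25)] / 25 = -0.002000
∂T/∂y = [120·(+0.04) − 25·(+0.21)] / 25 = -0.01800
|∇f| = √(-0.002000² + -0.01800²) = 0.01811 °C/m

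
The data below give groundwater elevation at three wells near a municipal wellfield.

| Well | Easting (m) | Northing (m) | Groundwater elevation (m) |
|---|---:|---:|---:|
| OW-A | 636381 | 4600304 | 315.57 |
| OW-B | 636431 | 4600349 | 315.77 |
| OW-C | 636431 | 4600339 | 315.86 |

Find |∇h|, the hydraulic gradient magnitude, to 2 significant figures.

Three-point gradient (reference OW-A): Δ to OW-B = (50, 45, +0.20), Δ to OW-C = (50, 35, +0.29).
∂h/∂x = +0.01210, ∂h/∂y = -0.009000 (det = -500).
|∇h| = √(0.01210² + -0.009000²) = 0.01508

0.015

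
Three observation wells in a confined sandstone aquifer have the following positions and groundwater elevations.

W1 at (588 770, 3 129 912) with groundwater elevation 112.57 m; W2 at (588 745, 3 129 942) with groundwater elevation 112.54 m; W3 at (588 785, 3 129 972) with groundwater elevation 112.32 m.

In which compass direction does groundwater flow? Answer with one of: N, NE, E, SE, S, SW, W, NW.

Three-point gradient (reference W1): Δ to W2 = (-25, 30, -0.03), Δ to W3 = (15, 60, -0.25).
∂h/∂x = -0.002923, ∂h/∂y = -0.003436 (det = -1950).
Flow = −∇h = (+0.002923 east, +0.003436 north), which points northeast.

NE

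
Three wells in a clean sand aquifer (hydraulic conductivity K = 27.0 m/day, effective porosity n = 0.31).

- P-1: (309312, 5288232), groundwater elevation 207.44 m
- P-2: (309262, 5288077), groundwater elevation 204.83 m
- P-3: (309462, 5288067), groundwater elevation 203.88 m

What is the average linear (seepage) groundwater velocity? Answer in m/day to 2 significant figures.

With h = a·x + b·y + c and P-1 as origin, the differences give:
  (-50)·a + (-155)·b = -2.61
  150·a + (-165)·b = -3.56
Eliminate b (×(-165) and ×(-155), subtract): 31500·a = -121.150 → a = ∂h/∂x = -0.003846
Back-substitute: b = ∂h/∂y = +0.01808.
|∇h| = √(-0.003846² + 0.01808²) = 0.01848
Seepage velocity v = K·i/n = 27.0 × 0.01848 / 0.31 = 1.61 m/day.

1.6 m/day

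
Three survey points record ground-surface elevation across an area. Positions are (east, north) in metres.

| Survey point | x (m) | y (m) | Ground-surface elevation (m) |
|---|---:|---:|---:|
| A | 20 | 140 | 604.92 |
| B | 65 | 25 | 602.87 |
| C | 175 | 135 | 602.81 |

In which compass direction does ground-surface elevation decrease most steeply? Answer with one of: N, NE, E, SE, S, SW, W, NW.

SE

Taking A as reference: B−A = (45, -115, -2.05); C−A = (155, -5, -2.11).
Solve a·Δx + b·Δy = Δz: det = 45·(-5) − 155·(-115) = 17600.
∂z/∂x = [(-2.05)·(-5) − (-2.11)·(-115)] / 17600 = -0.01320
∂z/∂y = [45·(-2.11) − 155·(-2.05)] / 17600 = +0.01266
Steepest decrease is along −∇f = (+0.01320 E, -0.01266 N) → southeast.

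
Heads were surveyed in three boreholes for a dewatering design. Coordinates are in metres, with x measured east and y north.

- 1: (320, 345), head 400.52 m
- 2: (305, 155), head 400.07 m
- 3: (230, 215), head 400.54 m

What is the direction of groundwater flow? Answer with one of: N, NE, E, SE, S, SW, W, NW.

SE

Taking 1 as reference: 2−1 = (-15, -190, -0.45); 3−1 = (-90, -130, +0.02).
Determinant of the coordinate differences = (-15)·(-130) − (-90)·(-190) = -15150.
∂h/∂x = [(-0.45)·(-130) − (+0.02)·(-190)] / -15150 = -0.004112
∂h/∂y = [(-15)·(+0.02) − (-90)·(-0.45)] / -15150 = +0.002693
Flow = −∇h = (+0.004112 east, -0.002693 north), which points southeast.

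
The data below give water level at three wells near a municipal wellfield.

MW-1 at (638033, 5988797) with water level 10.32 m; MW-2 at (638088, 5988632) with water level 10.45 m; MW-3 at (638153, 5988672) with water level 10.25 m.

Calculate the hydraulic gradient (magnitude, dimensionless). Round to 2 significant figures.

Three-point gradient (reference MW-1): Δ to MW-2 = (55, -165, +0.13), Δ to MW-3 = (120, -125, -0.07).
∂h/∂x = -0.002151, ∂h/∂y = -0.001505 (det = 12925).
|∇h| = √(-0.002151² + -0.001505²) = 0.002625

0.0026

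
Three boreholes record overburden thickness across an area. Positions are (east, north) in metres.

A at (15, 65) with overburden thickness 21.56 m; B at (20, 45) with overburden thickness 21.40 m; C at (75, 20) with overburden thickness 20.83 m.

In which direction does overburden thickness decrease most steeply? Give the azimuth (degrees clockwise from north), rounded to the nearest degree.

129°

Taking A as reference: B−A = (5, -20, -0.16); C−A = (60, -45, -0.73).
Solve a·Δx + b·Δy = Δd: det = 5·(-45) − 60·(-20) = 975.
∂d/∂x = [(-0.16)·(-45) − (-0.73)·(-20)] / 975 = -0.007590
∂d/∂y = [5·(-0.73) − 60·(-0.16)] / 975 = +0.006103
Steepest decrease is along −∇f: components (+0.007590 E, -0.006103 N).
Azimuth = atan2(+0.007590, -0.006103) = 128.8° ≈ 129°.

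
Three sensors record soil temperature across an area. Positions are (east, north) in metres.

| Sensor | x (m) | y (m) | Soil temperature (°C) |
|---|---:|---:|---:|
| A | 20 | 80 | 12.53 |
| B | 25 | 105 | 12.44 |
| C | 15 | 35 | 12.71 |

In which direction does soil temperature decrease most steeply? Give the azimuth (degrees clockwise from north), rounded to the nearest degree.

With T = a·x + b·y + c and A as origin, the differences give:
  5·a + 25·b = -0.09
  (-5)·a + (-45)·b = +0.18
Eliminate b (×(-45) and ×25, subtract): -100·a = -0.450 → a = ∂T/∂x = +0.004500
Back-substitute: b = ∂T/∂y = -0.004500.
Steepest decrease is along −∇f: components (-0.004500 E, +0.004500 N).
Azimuth = atan2(-0.004500, +0.004500) = 315.0° ≈ 315°.

315°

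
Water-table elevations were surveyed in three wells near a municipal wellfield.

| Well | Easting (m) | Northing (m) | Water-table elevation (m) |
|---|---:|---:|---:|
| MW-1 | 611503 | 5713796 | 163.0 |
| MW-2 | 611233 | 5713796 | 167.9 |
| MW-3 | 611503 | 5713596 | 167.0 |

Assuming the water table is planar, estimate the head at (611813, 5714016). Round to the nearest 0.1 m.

∂h/∂x = (167.9 − 163.0) / (611233 − 611503) = -0.01815
∂h/∂y = (167.0 − 163.0) / (5713596 − 5713796) = -0.02000
h(611813, 5714016) = 163.0 + (-0.01815)·(310) + (-0.02000)·(220) = 163.0 -5.626 -4.400 = 152.974 m.

153.0 m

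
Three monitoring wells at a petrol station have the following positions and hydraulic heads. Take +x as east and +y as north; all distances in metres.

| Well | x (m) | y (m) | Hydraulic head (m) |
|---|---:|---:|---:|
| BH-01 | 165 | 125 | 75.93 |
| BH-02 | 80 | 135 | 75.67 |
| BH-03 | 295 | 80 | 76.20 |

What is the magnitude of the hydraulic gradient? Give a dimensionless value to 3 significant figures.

0.00558

With h = a·x + b·y + c and BH-01 as origin, the differences give:
  (-85)·a + 10·b = -0.26
  130·a + (-45)·b = +0.27
Eliminate b (×(-45) and ×10, subtract): 2525·a = 9.000 → a = ∂h/∂x = +0.003564
Back-substitute: b = ∂h/∂y = +0.004297.
|∇h| = √(0.003564² + 0.004297²) = 0.005583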